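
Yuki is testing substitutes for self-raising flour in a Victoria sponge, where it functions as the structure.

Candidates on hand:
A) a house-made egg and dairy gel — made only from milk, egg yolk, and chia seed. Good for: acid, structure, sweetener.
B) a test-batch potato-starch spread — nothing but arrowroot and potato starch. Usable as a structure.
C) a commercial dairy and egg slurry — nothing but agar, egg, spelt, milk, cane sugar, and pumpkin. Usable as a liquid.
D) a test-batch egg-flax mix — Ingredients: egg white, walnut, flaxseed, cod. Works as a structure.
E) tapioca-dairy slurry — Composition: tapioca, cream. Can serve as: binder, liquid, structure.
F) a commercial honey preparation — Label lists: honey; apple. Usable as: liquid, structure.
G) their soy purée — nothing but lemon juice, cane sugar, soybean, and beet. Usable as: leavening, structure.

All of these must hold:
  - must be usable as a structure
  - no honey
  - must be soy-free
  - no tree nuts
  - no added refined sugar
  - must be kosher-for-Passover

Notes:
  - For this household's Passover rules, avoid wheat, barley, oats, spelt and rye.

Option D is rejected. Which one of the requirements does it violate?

usable as a structure: satisfied
kosher-for-Passover: satisfied
tree-nut-free: has walnut — fails
honey-free: satisfied
no-added-sugar: satisfied
soy-free: satisfied

tree-nut-free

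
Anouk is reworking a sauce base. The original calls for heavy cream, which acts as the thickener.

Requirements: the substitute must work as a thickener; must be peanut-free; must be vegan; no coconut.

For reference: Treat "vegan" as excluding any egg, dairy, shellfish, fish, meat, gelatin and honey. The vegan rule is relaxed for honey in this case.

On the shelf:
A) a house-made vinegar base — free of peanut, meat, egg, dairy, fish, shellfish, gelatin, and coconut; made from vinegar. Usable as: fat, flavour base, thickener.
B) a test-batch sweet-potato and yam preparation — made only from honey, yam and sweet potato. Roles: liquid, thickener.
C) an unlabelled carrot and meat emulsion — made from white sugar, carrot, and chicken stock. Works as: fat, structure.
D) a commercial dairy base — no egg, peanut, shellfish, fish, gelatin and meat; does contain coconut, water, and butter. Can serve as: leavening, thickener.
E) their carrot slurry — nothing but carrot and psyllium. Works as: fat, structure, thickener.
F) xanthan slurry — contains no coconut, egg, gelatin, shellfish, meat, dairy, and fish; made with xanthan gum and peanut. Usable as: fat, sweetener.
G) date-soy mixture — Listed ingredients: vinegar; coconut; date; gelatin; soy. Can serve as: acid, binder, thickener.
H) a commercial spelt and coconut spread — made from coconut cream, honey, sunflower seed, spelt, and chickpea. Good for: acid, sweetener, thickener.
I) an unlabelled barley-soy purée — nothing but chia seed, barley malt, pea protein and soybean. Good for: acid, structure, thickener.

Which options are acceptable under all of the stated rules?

A, B, E, I

A: vegan, no peanut — OK
B: honey is permitted under the vegan carve-out; nothing else excluded — OK
C: not usable as a thickener; has chicken stock, so not vegan — reject
D: has butter, so not vegan; has coconut, so not coconut-free — reject
E: all constraints satisfied — valid
F: not usable as a thickener; has peanut, so not peanut-free — no
G: has gelatin, so not vegan; has coconut, so not coconut-free — reject
H: has coconut cream, so not coconut-free — reject
I: works as a thickener, no coconut, vegan — OK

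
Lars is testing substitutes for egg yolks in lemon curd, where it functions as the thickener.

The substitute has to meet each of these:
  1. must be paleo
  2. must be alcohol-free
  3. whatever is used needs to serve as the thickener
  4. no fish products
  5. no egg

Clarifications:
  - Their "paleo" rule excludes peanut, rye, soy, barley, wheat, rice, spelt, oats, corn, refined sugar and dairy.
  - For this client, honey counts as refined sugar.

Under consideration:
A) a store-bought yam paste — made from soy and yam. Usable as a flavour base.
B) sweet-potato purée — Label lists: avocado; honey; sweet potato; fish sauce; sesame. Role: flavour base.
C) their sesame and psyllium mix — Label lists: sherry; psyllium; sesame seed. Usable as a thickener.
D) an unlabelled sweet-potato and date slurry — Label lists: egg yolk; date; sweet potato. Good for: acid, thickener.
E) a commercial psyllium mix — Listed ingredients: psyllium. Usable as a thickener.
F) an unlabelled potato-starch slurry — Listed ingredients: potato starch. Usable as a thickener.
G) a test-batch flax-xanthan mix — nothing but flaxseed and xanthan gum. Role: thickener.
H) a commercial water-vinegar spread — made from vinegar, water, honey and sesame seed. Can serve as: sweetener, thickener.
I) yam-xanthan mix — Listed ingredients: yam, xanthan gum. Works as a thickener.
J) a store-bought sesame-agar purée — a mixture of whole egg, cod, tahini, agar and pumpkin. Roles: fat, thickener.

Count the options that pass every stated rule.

4

A: not usable as a thickener; has soy, so not paleo — reject
B: not usable as a thickener; has honey, so not paleo (and 1 more) — no
C: has sherry, so not alcohol-free — reject
D: has egg yolk, so not egg-free — reject
E: every rule checks out — OK
F: paleo, no alcohol — valid
G: works as a thickener, no egg, no alcohol — valid
H: has honey, so not paleo — out
I: works as a thickener, no fish, paleo — valid
J: has cod, so not fish-free; has whole egg, so not egg-free — reject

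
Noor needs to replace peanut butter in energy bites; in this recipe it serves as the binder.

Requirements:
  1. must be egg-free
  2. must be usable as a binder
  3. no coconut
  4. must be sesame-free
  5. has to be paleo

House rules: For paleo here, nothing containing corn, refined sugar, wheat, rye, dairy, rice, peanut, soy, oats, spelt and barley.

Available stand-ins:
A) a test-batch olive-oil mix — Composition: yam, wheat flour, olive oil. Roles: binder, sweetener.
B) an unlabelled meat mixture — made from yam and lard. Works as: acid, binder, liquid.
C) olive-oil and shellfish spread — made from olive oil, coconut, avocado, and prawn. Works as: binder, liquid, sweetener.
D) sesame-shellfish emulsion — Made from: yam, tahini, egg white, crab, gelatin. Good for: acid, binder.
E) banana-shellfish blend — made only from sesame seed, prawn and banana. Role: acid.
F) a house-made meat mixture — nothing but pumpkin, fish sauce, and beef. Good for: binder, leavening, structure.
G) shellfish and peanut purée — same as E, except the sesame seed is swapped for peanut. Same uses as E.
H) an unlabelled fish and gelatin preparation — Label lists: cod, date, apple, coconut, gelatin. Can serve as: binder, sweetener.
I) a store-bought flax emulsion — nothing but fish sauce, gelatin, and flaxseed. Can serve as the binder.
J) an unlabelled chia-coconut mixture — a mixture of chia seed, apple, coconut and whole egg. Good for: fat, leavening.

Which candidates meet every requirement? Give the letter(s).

A: has wheat flour, so not paleo — reject
B: all constraints satisfied — keep
C: has coconut, so not coconut-free — out
D: has egg white, so not egg-free; has tahini, so not sesame-free — out
E: not usable as a binder; has sesame seed, so not sesame-free — out
F: works as a binder, no egg, no coconut — valid
G: not usable as a binder; has peanut, so not paleo — reject
H: has coconut, so not coconut-free — out
I: only fish sauce, gelatin and flaxseed; none excluded — keep
J: not usable as a binder; has coconut, so not coconut-free (and 1 more) — out

B, F, I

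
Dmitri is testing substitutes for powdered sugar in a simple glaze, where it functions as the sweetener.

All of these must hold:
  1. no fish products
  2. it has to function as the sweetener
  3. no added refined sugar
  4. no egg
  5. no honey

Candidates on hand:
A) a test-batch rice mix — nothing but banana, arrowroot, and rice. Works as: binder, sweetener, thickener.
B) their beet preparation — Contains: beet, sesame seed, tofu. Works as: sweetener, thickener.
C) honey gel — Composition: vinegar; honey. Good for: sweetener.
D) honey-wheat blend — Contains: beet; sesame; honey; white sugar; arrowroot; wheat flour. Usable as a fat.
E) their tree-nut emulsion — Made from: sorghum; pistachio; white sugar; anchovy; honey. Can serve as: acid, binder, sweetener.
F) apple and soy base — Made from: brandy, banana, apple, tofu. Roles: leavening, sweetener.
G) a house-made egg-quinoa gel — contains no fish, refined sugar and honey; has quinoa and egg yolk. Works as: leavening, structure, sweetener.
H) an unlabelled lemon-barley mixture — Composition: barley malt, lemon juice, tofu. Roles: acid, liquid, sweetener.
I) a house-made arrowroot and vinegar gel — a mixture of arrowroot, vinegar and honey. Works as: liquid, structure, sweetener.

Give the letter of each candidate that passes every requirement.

A: no refined sugar, no honey — keep
B: all constraints satisfied — keep
C: has honey, so not honey-free — reject
D: not usable as a sweetener; has honey, so not honey-free (and 1 more) — no
E: has honey, so not honey-free; has white sugar, so not no-added-sugar (and 1 more) — no
F: no egg, no refined sugar — valid
G: has egg yolk, so not egg-free — no
H: no fish, no honey — valid
I: has honey, so not honey-free — reject

A, B, F, H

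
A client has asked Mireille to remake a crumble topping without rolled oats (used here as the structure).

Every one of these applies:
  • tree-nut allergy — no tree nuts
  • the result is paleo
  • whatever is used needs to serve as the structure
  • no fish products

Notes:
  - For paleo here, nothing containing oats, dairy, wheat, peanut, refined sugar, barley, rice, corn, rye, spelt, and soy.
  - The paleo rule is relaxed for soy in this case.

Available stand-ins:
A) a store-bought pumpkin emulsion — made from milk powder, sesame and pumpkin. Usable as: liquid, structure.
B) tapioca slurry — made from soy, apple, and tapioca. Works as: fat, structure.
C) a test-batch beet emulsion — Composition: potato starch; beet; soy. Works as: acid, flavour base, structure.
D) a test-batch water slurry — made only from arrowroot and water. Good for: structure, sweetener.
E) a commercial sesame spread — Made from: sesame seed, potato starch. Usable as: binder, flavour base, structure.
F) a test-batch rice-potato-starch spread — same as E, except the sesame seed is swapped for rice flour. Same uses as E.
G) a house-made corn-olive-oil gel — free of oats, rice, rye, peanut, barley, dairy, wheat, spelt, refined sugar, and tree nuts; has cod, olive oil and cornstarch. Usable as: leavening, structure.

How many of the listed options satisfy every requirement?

A: has milk powder, so not paleo — reject
B: soy is permitted under the paleo carve-out; nothing else excluded — valid
C: soy is permitted under the paleo carve-out; nothing else excluded — valid
D: works as a structure, paleo, no fish — OK
E: every rule checks out — keep
F: has rice flour, so not paleo — reject
G: has cornstarch, so not paleo; has cod, so not fish-free — no

4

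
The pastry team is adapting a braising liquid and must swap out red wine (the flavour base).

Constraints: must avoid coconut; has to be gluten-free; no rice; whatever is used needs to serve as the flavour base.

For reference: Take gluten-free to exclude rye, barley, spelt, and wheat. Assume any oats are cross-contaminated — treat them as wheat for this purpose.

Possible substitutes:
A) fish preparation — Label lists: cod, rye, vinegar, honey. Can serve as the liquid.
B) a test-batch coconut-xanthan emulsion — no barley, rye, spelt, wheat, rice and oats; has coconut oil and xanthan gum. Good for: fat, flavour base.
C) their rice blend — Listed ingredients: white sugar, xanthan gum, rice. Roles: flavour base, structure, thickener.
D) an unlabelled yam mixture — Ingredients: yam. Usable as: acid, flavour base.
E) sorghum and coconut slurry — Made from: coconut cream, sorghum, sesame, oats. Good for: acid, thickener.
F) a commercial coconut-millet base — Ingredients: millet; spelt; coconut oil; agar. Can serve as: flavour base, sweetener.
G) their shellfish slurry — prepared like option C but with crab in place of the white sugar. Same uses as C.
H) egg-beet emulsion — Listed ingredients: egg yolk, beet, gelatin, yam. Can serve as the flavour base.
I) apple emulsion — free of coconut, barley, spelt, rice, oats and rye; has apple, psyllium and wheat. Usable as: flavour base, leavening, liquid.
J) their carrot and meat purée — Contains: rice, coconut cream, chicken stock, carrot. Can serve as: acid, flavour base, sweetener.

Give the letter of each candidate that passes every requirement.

D, H

A: not usable as a flavour base; has rye, so not gluten-free — no
B: has coconut oil, so not coconut-free — reject
C: has rice, so not rice-free — reject
D: only yam; none excluded — keep
E: not usable as a flavour base; has oats, so not gluten-free (and 1 more) — out
F: has spelt, so not gluten-free; has coconut oil, so not coconut-free — reject
G: has rice, so not rice-free — no
H: egg yolk and gelatin etc. — none of it excluded — keep
I: has wheat, so not gluten-free — no
J: has coconut cream, so not coconut-free; has rice, so not rice-free — out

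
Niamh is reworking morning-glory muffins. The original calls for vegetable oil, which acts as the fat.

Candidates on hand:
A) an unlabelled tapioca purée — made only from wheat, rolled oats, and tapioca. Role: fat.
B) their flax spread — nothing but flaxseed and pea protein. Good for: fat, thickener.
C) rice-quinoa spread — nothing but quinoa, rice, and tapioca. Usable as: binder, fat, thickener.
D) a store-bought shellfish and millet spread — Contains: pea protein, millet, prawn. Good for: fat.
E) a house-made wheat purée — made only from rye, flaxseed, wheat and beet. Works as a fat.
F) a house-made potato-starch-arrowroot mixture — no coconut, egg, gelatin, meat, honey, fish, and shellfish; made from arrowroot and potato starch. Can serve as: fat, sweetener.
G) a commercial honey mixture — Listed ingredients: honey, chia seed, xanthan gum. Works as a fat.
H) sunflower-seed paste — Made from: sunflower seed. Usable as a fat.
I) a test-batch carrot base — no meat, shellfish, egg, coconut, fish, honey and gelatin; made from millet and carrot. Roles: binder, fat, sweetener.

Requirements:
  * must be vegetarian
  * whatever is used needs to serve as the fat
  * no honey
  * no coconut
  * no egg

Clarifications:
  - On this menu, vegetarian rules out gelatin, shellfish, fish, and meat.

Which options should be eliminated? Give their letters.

A: only rolled oats, wheat, and tapioca; none excluded — OK
B: vegetarian, no honey — OK
C: no coconut, no egg — keep
D: has prawn, so not vegetarian — reject
E: works as a fat, vegetarian, no honey — keep
F: no honey, no coconut — keep
G: has honey, so not honey-free — reject
H: all constraints satisfied — OK
I: works as a fat, vegetarian, no egg — keep

D, G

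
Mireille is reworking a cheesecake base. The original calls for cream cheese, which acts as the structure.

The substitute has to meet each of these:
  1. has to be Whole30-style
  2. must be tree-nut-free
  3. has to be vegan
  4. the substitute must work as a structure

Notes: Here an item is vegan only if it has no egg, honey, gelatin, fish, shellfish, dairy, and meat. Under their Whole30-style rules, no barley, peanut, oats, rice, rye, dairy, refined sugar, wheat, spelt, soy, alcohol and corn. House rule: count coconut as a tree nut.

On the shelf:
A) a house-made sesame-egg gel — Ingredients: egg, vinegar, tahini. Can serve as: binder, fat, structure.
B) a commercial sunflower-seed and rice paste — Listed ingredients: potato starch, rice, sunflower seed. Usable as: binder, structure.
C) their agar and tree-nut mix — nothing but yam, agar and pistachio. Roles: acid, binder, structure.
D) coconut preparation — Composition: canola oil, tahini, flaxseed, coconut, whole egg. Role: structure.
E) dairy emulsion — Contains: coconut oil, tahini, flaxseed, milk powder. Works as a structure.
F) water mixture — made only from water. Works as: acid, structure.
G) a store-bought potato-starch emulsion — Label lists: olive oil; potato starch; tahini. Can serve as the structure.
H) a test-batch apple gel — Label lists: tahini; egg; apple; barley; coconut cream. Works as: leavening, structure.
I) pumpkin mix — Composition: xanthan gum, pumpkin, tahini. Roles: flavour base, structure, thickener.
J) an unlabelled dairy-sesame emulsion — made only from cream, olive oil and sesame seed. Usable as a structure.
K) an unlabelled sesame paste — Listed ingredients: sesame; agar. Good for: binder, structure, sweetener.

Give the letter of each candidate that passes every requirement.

F, G, I, K

A: has egg, so not vegan — out
B: has rice, so not Whole30-style — out
C: has pistachio, so not tree-nut-free — out
D: has whole egg, so not vegan; has coconut, so not tree-nut-free — out
E: has milk powder, so not vegan; has milk powder, so not Whole30-style (and 1 more) — no
F: only water; none excluded — OK
G: nothing on the exclusion list — keep
H: has egg, so not vegan; has barley, so not Whole30-style (and 1 more) — reject
I: Whole30-style, vegan — keep
J: has cream, so not vegan; has cream, so not Whole30-style — no
K: vegan, tree-nut-free — keep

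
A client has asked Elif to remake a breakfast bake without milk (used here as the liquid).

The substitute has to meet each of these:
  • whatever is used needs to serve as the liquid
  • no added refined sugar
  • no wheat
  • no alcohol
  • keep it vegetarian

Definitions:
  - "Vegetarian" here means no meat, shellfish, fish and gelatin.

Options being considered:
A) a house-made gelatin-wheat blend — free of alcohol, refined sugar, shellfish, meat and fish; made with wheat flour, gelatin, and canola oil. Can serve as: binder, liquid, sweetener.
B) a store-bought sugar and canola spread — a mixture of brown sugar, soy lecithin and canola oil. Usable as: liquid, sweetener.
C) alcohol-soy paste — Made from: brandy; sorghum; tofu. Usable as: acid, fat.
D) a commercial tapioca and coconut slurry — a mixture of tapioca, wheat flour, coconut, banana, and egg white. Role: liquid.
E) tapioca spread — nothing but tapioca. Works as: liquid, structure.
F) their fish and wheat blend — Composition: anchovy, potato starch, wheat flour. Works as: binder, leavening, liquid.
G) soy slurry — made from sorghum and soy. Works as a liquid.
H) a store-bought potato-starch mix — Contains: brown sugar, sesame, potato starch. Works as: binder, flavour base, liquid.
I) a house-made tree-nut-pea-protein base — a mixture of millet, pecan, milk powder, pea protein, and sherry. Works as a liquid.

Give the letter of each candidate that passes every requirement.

A: has gelatin, so not vegetarian; has wheat flour, so not wheat-free — no
B: has brown sugar, so not no-added-sugar — no
C: not usable as a liquid; has brandy, so not alcohol-free — no
D: has wheat flour, so not wheat-free — out
E: no wheat, no refined sugar — keep
F: has anchovy, so not vegetarian; has wheat flour, so not wheat-free — no
G: vegetarian, no wheat — valid
H: has brown sugar, so not no-added-sugar — no
I: has sherry, so not alcohol-free — out

E, G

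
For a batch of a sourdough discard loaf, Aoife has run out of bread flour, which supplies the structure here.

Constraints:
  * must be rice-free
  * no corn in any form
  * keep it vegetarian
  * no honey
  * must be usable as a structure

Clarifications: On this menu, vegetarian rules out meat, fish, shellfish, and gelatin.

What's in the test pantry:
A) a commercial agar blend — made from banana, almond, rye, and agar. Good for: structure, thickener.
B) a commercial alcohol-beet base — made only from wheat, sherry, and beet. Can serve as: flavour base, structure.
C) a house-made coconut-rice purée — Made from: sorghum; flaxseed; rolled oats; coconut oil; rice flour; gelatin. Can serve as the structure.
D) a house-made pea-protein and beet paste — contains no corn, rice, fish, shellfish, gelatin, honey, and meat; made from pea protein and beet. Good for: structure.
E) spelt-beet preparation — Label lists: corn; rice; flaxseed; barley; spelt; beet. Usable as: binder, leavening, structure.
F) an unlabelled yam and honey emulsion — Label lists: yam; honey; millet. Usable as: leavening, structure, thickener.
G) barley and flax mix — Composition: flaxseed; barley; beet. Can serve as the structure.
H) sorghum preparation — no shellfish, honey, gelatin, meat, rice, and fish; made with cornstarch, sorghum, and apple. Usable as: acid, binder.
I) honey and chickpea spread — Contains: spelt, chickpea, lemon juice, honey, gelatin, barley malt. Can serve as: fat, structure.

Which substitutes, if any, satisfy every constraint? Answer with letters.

A: rye and almond etc. — none of it excluded — keep
B: only sherry, wheat and beet; none excluded — valid
C: has gelatin, so not vegetarian; has rice flour, so not rice-free — no
D: no honey, no rice — keep
E: has rice, so not rice-free; has corn, so not corn-free — reject
F: has honey, so not honey-free — out
G: only barley, beet and flaxseed; none excluded — valid
H: not usable as a structure; has cornstarch, so not corn-free — out
I: has gelatin, so not vegetarian; has honey, so not honey-free — no

A, B, D, G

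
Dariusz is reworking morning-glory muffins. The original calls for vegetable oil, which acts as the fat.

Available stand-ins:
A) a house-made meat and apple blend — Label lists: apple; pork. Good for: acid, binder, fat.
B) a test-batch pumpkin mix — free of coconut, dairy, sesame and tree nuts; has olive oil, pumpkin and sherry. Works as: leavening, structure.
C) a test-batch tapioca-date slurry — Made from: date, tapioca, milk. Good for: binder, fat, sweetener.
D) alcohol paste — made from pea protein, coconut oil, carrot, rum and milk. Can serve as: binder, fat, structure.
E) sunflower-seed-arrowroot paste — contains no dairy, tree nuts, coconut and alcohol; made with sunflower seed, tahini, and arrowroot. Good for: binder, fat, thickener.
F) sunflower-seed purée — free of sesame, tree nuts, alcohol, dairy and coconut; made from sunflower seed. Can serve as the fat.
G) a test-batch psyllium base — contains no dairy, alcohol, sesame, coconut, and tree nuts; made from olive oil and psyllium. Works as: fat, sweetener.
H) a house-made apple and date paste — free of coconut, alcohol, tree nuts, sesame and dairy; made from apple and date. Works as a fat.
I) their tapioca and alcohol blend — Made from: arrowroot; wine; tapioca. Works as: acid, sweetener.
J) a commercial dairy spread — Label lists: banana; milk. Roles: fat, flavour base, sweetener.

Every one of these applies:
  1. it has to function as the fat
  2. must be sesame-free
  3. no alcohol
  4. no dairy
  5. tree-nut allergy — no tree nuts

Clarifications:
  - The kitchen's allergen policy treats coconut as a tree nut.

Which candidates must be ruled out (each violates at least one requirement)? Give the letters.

A: only pork and apple; none excluded — OK
B: not usable as a fat; has sherry, so not alcohol-free — no
C: has milk, so not dairy-free — no
D: has rum, so not alcohol-free; has milk, so not dairy-free (and 1 more) — reject
E: has tahini, so not sesame-free — no
F: every rule checks out — valid
G: works as a fat, no alcohol, tree-nut-free — OK
H: every rule checks out — OK
I: not usable as a fat; has wine, so not alcohol-free — reject
J: has milk, so not dairy-free — reject

B, C, D, E, I, J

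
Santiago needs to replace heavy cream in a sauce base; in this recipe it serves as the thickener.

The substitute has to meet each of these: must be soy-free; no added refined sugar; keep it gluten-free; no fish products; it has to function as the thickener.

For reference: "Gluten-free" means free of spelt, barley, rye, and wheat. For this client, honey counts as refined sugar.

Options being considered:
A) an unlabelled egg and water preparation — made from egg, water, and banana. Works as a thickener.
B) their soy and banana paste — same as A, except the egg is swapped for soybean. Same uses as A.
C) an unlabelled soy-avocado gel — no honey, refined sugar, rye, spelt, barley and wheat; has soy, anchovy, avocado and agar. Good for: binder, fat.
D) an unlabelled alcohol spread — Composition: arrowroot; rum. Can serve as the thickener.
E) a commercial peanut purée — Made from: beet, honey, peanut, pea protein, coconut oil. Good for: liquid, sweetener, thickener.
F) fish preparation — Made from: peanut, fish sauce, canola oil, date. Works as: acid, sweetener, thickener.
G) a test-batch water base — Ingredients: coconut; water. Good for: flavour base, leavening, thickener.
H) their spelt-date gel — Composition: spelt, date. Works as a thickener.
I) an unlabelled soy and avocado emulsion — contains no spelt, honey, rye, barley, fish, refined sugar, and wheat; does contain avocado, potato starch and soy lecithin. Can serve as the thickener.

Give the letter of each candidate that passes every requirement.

A: works as a thickener, no-added-sugar, gluten-free — keep
B: has soybean, so not soy-free — no
C: not usable as a thickener; has soy, so not soy-free (and 1 more) — out
D: gluten-free, no fish — keep
E: has honey, so not no-added-sugar — reject
F: has fish sauce, so not fish-free — no
G: no-added-sugar, no soy — valid
H: has spelt, so not gluten-free — reject
I: has soy lecithin, so not soy-free — out

A, D, G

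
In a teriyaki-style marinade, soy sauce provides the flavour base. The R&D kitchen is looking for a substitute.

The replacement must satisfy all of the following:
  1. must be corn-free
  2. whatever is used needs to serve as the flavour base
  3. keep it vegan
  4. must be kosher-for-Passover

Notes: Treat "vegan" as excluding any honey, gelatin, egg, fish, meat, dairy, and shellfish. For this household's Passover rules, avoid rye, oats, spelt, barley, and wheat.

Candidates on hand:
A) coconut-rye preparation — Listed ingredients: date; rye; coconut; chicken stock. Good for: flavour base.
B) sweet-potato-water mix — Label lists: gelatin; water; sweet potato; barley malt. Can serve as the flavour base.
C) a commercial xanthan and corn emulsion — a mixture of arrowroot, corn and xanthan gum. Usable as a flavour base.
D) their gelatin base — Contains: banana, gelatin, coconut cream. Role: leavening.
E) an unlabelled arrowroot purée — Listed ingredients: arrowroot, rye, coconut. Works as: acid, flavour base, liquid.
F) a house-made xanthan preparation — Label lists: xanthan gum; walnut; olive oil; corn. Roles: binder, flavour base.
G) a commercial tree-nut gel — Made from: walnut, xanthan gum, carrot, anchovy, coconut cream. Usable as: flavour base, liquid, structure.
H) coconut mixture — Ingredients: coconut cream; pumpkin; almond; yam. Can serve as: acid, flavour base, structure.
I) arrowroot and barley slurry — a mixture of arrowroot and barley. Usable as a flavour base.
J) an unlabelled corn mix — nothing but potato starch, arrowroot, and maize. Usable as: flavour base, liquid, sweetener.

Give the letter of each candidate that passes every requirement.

H

A: has chicken stock, so not vegan; has rye, so not kosher-for-Passover — no
B: has gelatin, so not vegan; has barley malt, so not kosher-for-Passover — reject
C: has corn, so not corn-free — reject
D: not usable as a flavour base; has gelatin, so not vegan — no
E: has rye, so not kosher-for-Passover — no
F: has corn, so not corn-free — no
G: has anchovy, so not vegan — out
H: works as a flavour base, no corn, kosher-for-Passover — OK
I: has barley, so not kosher-for-Passover — no
J: has maize, so not corn-free — reject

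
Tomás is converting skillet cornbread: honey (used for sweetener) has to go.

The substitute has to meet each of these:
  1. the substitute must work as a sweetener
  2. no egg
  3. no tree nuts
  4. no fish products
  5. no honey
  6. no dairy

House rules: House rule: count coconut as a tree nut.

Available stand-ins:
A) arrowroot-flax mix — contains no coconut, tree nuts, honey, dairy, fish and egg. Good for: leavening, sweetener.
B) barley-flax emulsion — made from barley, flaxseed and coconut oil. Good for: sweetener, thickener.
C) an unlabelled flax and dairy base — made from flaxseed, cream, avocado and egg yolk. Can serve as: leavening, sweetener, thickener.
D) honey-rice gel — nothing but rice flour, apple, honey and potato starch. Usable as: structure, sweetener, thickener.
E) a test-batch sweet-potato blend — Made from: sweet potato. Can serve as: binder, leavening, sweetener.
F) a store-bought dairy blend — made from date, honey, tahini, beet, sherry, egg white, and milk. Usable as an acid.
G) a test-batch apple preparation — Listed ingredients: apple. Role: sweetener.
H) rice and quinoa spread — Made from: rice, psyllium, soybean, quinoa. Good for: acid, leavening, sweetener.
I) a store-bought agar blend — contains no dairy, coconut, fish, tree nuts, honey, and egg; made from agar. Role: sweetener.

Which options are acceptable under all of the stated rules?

A: nothing on the exclusion list — valid
B: has coconut oil, so not tree-nut-free — out
C: has egg yolk, so not egg-free; has cream, so not dairy-free — no
D: has honey, so not honey-free — out
E: only sweet potato; none excluded — keep
F: not usable as a sweetener; has egg white, so not egg-free (and 2 more) — reject
G: nothing on the exclusion list — valid
H: rice and soybean etc. — none of it excluded — keep
I: nothing on the exclusion list — OK

A, E, G, H, I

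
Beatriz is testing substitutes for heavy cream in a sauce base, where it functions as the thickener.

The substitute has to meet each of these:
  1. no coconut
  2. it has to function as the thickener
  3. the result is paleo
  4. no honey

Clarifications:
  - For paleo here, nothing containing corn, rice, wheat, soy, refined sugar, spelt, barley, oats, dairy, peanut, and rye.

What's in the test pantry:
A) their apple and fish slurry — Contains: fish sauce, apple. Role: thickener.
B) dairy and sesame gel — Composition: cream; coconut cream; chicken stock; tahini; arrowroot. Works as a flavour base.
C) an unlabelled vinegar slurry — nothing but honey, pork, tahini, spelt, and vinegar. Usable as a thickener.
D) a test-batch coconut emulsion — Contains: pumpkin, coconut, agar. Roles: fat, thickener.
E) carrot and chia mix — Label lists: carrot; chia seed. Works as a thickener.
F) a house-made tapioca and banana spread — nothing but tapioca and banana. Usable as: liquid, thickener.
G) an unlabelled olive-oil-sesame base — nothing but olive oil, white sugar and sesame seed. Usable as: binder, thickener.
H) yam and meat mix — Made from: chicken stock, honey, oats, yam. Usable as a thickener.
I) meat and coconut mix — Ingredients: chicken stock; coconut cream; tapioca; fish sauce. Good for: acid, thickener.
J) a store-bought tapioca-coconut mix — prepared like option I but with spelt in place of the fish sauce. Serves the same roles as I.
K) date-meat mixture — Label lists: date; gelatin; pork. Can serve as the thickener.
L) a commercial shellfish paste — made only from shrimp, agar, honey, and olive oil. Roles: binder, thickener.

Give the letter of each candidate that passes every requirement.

A, E, F, K

A: works as a thickener, no honey, no coconut — keep
B: not usable as a thickener; has cream, so not paleo (and 1 more) — reject
C: has spelt, so not paleo; has honey, so not honey-free — no
D: has coconut, so not coconut-free — no
E: paleo, no coconut — valid
F: every rule checks out — OK
G: has white sugar, so not paleo — reject
H: has oats, so not paleo; has honey, so not honey-free — reject
I: has coconut cream, so not coconut-free — reject
J: has spelt, so not paleo; has coconut cream, so not coconut-free — no
K: no coconut, paleo — OK
L: has honey, so not honey-free — no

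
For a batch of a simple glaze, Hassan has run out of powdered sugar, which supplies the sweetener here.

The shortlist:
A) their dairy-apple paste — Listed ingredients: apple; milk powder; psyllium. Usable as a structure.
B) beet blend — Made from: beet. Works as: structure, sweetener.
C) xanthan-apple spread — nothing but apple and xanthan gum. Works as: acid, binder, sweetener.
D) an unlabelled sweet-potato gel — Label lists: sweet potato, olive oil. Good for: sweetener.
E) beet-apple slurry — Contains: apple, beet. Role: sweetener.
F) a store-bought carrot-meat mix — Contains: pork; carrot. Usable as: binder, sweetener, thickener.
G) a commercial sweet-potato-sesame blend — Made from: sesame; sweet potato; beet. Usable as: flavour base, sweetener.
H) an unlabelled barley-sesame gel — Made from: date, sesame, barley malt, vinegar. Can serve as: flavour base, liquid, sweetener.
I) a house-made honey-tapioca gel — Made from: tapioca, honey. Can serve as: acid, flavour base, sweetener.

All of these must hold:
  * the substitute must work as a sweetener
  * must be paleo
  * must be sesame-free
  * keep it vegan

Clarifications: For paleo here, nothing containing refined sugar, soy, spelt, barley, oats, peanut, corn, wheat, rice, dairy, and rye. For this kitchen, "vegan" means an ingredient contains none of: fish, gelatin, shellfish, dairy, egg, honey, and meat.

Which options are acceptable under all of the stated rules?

B, C, D, E

A: not usable as a sweetener; has milk powder, so not paleo (and 1 more) — out
B: every rule checks out — valid
C: only xanthan gum and apple; none excluded — keep
D: nothing on the exclusion list — keep
E: works as a sweetener, vegan, no sesame — keep
F: has pork, so not vegan — reject
G: has sesame, so not sesame-free — no
H: has barley malt, so not paleo; has sesame, so not sesame-free — out
I: has honey, so not vegan — reject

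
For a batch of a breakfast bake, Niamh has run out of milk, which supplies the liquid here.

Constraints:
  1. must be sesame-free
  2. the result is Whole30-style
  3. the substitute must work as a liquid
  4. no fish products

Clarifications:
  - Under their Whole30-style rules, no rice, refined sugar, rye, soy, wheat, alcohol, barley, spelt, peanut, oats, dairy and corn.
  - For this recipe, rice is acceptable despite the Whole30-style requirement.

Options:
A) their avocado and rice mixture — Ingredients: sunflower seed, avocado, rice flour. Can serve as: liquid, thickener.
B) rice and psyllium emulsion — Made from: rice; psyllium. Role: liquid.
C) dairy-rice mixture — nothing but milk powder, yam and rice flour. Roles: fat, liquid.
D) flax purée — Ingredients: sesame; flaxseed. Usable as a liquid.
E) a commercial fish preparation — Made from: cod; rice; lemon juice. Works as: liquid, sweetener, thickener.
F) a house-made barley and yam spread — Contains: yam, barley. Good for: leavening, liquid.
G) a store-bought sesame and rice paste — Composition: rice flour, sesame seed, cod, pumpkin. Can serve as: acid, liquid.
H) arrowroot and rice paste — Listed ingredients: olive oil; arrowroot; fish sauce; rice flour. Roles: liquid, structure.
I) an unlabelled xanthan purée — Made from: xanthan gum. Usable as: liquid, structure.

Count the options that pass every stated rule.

A: rice is permitted under the Whole30-style carve-out; nothing else excluded — keep
B: rice is permitted under the Whole30-style carve-out; nothing else excluded — valid
C: has milk powder, so not Whole30-style — no
D: has sesame, so not sesame-free — out
E: has cod, so not fish-free — no
F: has barley, so not Whole30-style — reject
G: has sesame seed, so not sesame-free; has cod, so not fish-free — out
H: has fish sauce, so not fish-free — out
I: only xanthan gum; none excluded — keep

3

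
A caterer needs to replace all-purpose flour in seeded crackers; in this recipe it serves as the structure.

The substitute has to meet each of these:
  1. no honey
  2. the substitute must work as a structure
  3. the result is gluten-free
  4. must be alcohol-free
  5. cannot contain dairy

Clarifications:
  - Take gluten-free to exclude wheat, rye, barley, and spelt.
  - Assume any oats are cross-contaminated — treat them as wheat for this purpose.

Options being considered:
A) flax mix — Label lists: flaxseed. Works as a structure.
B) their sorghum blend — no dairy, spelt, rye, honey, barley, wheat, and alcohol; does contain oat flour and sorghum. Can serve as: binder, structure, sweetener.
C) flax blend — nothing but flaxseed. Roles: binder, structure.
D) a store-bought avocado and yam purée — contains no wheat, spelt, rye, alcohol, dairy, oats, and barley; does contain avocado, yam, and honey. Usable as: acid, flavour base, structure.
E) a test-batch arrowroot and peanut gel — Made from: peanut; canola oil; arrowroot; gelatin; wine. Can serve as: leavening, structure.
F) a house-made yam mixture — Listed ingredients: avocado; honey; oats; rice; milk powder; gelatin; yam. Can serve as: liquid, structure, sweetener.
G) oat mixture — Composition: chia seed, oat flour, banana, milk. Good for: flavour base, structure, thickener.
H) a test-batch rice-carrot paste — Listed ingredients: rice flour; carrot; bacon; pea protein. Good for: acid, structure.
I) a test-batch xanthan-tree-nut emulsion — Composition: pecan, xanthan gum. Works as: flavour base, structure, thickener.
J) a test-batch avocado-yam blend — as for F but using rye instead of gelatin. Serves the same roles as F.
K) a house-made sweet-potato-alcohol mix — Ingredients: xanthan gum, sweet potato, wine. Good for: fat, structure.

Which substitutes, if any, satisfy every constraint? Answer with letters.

A: works as a structure, no alcohol, no dairy — keep
B: has oat flour, so not gluten-free — out
C: no alcohol, gluten-free — OK
D: has honey, so not honey-free — reject
E: has wine, so not alcohol-free — reject
F: has oats, so not gluten-free; has honey, so not honey-free (and 1 more) — out
G: has oat flour, so not gluten-free; has milk, so not dairy-free — no
H: no honey, gluten-free — OK
I: works as a structure, no honey, no dairy — keep
J: has oats, so not gluten-free; has honey, so not honey-free (and 1 more) — no
K: has wine, so not alcohol-free — reject

A, C, H, I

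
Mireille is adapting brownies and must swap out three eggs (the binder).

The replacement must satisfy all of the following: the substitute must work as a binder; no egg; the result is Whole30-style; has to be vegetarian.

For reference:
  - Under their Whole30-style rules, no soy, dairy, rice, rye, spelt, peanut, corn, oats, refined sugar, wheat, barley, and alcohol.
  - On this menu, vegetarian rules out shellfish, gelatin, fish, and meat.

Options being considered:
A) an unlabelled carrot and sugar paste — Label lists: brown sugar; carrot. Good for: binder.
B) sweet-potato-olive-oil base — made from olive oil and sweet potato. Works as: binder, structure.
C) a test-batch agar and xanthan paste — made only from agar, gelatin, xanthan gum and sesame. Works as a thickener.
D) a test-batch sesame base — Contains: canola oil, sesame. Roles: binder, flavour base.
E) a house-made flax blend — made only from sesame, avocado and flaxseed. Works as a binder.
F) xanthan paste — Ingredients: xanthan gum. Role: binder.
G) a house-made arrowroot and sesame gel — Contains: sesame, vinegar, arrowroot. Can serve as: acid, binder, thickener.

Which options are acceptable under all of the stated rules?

A: has brown sugar, so not Whole30-style — out
B: vegetarian, Whole30-style — OK
C: not usable as a binder; has gelatin, so not vegetarian — out
D: only sesame and canola oil; none excluded — valid
E: all constraints satisfied — valid
F: vegetarian, Whole30-style — valid
G: nothing on the exclusion list — OK

B, D, E, F, G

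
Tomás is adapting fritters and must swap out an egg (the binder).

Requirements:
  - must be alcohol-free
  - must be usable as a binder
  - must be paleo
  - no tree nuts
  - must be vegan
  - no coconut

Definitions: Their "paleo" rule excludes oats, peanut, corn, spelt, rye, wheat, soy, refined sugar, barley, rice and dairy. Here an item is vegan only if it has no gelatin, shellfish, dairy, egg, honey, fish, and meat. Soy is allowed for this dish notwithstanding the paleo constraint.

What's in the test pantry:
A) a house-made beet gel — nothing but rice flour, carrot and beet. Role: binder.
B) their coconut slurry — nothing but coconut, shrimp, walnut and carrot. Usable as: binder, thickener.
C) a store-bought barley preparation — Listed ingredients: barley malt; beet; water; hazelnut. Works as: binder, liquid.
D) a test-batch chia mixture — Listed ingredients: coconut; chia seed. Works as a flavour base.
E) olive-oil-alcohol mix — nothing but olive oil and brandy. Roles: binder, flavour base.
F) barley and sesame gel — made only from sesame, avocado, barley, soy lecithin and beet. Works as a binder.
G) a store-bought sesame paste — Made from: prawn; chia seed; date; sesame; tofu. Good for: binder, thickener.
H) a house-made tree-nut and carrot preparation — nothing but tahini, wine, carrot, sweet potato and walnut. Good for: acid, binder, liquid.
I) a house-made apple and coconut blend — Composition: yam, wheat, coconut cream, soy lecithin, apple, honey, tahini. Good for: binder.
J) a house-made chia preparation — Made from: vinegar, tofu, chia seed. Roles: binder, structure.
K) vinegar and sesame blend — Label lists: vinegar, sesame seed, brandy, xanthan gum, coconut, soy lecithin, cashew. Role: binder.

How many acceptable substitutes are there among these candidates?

1

A: has rice flour, so not paleo — reject
B: has shrimp, so not vegan; has walnut, so not tree-nut-free (and 1 more) — no
C: has barley malt, so not paleo; has hazelnut, so not tree-nut-free — reject
D: not usable as a binder; has coconut, so not coconut-free — reject
E: has brandy, so not alcohol-free — reject
F: has barley, so not paleo — no
G: has prawn, so not vegan — reject
H: has walnut, so not tree-nut-free; has wine, so not alcohol-free — no
I: has wheat, so not paleo; has honey, so not vegan (and 1 more) — no
J: soy is permitted under the paleo carve-out; nothing else excluded — valid
K: has cashew, so not tree-nut-free; has coconut, so not coconut-free (and 1 more) — no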